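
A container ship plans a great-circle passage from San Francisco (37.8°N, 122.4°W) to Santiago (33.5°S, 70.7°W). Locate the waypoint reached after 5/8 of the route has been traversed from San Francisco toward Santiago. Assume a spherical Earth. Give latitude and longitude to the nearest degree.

≈ (7°S, 90°W)

Write both endpoints as unit vectors p₁, p₂ with components (cos φ cos λ, cos φ sin λ, sin φ).
The central angle between the endpoints is δ = arccos(p₁·p₂) ≈ 1.501 rad (86.0°).
Interpolate at f = 5/8 with slerp weights a = sin((1−f)δ)/sin δ ≈ 0.535, b = sin(fδ)/sin δ ≈ 0.808.
p = a·p₁ + b·p₂ ≈ (-0.004, -0.993, -0.118); φ = arcsin(p_z) ≈ -6.80°, λ = atan2(p_y, p_x) ≈ -90.21°.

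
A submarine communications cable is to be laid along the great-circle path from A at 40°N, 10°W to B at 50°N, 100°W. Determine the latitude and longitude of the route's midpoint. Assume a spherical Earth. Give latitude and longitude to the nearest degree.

The haversine formula gives a central angle δ ≈ 1.056 rad (60.5°) between the endpoints.
Interpolate at f = 1/2 with slerp weights a = sin((1−f)δ)/sin δ ≈ 0.579, b = sin(fδ)/sin δ ≈ 0.579.
p = a·p₁ + b·p₂ ≈ (0.372, -0.443, 0.815); φ = arcsin(p_z) ≈ 54.63°, λ = atan2(p_y, p_x) ≈ -50.00°.

≈ 55°N, 50°W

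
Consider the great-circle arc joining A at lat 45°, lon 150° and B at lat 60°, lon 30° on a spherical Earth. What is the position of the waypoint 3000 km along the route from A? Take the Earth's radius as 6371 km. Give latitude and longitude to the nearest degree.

Write both endpoints as unit vectors p₁, p₂ with components (cos φ cos λ, cos φ sin λ, sin φ).
The central angle between the endpoints is δ = arccos(p₁·p₂) ≈ 1.120 rad (64.2°). The total great-circle distance is δ·R ≈ 1.120 × 6371 ≈ 7136 km, so the target fraction is f = 3000/7136 ≈ 0.420.
Interpolate at f ≈ 0.420 with slerp weights a = sin((1−f)δ)/sin δ ≈ 0.672, b = sin(fδ)/sin δ ≈ 0.504.
p = a·p₁ + b·p₂ ≈ (-0.193, 0.363, 0.911); φ = arcsin(p_z) ≈ 65.70°, λ = atan2(p_y, p_x) ≈ 117.97°.

≈ lat 66°, lon 118°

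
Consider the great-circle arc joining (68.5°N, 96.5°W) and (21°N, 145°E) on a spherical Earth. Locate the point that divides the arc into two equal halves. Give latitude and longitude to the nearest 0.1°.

≈ (57.4°N, 168.0°E)

Write both endpoints as unit vectors p₁, p₂ with components (cos φ cos λ, cos φ sin λ, sin φ).
The central angle between the endpoints is δ = arccos(p₁·p₂) ≈ 1.400 rad (80.2°).
Interpolate at f = 1/2 with slerp weights a = sin((1−f)δ)/sin δ ≈ 0.654, b = sin(fδ)/sin δ ≈ 0.654.
p = a·p₁ + b·p₂ ≈ (-0.527, 0.112, 0.842); φ = arcsin(p_z) ≈ 57.40°, λ = atan2(p_y, p_x) ≈ 168.00°.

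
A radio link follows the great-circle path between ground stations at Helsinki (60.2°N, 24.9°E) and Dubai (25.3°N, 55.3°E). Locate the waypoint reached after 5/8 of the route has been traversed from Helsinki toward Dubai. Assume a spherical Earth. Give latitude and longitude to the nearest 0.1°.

Write both endpoints as unit vectors p₁, p₂ with components (cos φ cos λ, cos φ sin λ, sin φ).
The central angle between the endpoints is δ = arccos(p₁·p₂) ≈ 0.710 rad (40.7°).
Interpolate at f = 5/8 with slerp weights a = sin((1−f)δ)/sin δ ≈ 0.404, b = sin(fδ)/sin δ ≈ 0.659.
p = a·p₁ + b·p₂ ≈ (0.521, 0.574, 0.632); φ = arcsin(p_z) ≈ 39.18°, λ = atan2(p_y, p_x) ≈ 47.78°.

≈ 39.2°N, 47.8°E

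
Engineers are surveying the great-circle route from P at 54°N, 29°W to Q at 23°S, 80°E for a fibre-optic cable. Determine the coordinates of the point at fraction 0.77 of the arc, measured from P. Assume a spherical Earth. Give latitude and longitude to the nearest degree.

Write both endpoints as unit vectors p₁, p₂ with components (cos φ cos λ, cos φ sin λ, sin φ).
The central angle between the endpoints is δ = arccos(p₁·p₂) ≈ 2.085 rad (119.5°).
Interpolate at f = 0.77 with slerp weights a = sin((1−f)δ)/sin δ ≈ 0.530, b = sin(fδ)/sin δ ≈ 1.148.
p = a·p₁ + b·p₂ ≈ (0.456, 0.890, -0.020); φ = arcsin(p_z) ≈ -1.13°, λ = atan2(p_y, p_x) ≈ 62.86°.

≈ 1°S, 63°E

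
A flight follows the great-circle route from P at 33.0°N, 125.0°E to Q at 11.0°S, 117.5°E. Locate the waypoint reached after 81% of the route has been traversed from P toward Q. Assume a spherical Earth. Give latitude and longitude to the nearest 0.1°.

Write both endpoints as unit vectors p₁, p₂ with components (cos φ cos λ, cos φ sin λ, sin φ).
The central angle between the endpoints is δ = arccos(p₁·p₂) ≈ 0.778 rad (44.6°).
Interpolate at f = 0.81 with slerp weights a = sin((1−f)δ)/sin δ ≈ 0.210, b = sin(fδ)/sin δ ≈ 0.840.
p = a·p₁ + b·p₂ ≈ (-0.482, 0.875, -0.046); φ = arcsin(p_z) ≈ -2.63°, λ = atan2(p_y, p_x) ≈ 118.82°.

≈ 2.6°S, 118.8°E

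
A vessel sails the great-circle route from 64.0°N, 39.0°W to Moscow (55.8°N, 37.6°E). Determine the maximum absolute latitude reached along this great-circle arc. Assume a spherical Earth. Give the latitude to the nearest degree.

The great circle lies in the plane with unit normal n̂ = (p₁ × p₂)/|p₁ × p₂|.
Here n̂_z ≈ +0.400; the vertex latitude is φ_max = arccos|n̂_z| ≈ 66.4°.
Check via Clairaut: cos φ_max = |cos φ₁| · sin C = cos(64.0°)·sin(65.8°) ≈ 0.400, again giving ≈ 66.4°.

≈ 66°N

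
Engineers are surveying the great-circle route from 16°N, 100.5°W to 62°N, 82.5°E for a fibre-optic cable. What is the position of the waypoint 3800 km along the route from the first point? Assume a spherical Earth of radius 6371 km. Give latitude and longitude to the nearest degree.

From cos δ = sin φ₁ sin φ₂ + cos φ₁ cos φ₂ cos Δλ, the central angle is δ ≈ 1.780 rad (102.0°). The total great-circle distance is δ·R ≈ 1.780 × 6371 ≈ 11338 km, so the target fraction is f = 3800/11338 ≈ 0.335.
Interpolate at f ≈ 0.335 with slerp weights a = sin((1−f)δ)/sin δ ≈ 0.946, b = sin(fδ)/sin δ ≈ 0.574.
p = a·p₁ + b·p₂ ≈ (-0.131, -0.627, 0.768); φ = arcsin(p_z) ≈ 50.16°, λ = atan2(p_y, p_x) ≈ -101.76°.

≈ 50°N, 102°W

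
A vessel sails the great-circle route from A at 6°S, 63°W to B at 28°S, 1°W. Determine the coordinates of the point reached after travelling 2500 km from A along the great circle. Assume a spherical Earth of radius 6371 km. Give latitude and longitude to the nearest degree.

≈ 16°S, 43°W

Write both endpoints as unit vectors p₁, p₂ with components (cos φ cos λ, cos φ sin λ, sin φ).
The central angle between the endpoints is δ = arccos(p₁·p₂) ≈ 1.091 rad (62.5°). The total great-circle distance is δ·R ≈ 1.091 × 6371 ≈ 6953 km, so the target fraction is f = 2500/6953 ≈ 0.360.
Interpolate at f ≈ 0.360 with slerp weights a = sin((1−f)δ)/sin δ ≈ 0.725, b = sin(fδ)/sin δ ≈ 0.431.
p = a·p₁ + b·p₂ ≈ (0.708, -0.649, -0.278); φ = arcsin(p_z) ≈ -16.15°, λ = atan2(p_y, p_x) ≈ -42.52°.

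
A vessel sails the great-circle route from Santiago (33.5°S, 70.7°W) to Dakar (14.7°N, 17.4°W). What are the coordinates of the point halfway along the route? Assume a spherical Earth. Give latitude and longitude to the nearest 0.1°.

≈ 10.5°S, 41.9°W

Write both endpoints as unit vectors p₁, p₂ with components (cos φ cos λ, cos φ sin λ, sin φ).
The central angle between the endpoints is δ = arccos(p₁·p₂) ≈ 1.222 rad (70.0°).
Interpolate at f = 1/2 with slerp weights a = sin((1−f)δ)/sin δ ≈ 0.610, b = sin(fδ)/sin δ ≈ 0.610.
p = a·p₁ + b·p₂ ≈ (0.732, -0.657, -0.182); φ = arcsin(p_z) ≈ -10.49°, λ = atan2(p_y, p_x) ≈ -41.92°.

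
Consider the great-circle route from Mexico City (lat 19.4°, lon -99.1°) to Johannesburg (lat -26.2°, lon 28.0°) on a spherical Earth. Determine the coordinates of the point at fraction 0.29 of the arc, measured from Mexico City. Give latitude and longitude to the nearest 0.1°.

≈ lat 4.5°, lon -63.2°

From cos δ = sin φ₁ sin φ₂ + cos φ₁ cos φ₂ cos Δλ, the central angle is δ ≈ 2.288 rad (131.1°).
Interpolate at f = 0.29 with slerp weights a = sin((1−f)δ)/sin δ ≈ 1.325, b = sin(fδ)/sin δ ≈ 0.817.
p = a·p₁ + b·p₂ ≈ (0.450, -0.890, 0.079); φ = arcsin(p_z) ≈ 4.55°, λ = atan2(p_y, p_x) ≈ -63.19°.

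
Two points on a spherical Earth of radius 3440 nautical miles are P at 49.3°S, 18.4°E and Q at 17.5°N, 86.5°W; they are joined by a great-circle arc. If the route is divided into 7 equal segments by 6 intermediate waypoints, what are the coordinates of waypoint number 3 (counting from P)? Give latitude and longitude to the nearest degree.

Write both endpoints as unit vectors p₁, p₂ with components (cos φ cos λ, cos φ sin λ, sin φ).
The central angle between the endpoints is δ = arccos(p₁·p₂) ≈ 1.969 rad (112.8°).
Interpolate at f = 3/7 with slerp weights a = sin((1−f)δ)/sin δ ≈ 0.979, b = sin(fδ)/sin δ ≈ 0.811.
p = a·p₁ + b·p₂ ≈ (0.653, -0.570, -0.498); φ = arcsin(p_z) ≈ -29.90°, λ = atan2(p_y, p_x) ≈ -41.13°.

≈ 30°S, 41°W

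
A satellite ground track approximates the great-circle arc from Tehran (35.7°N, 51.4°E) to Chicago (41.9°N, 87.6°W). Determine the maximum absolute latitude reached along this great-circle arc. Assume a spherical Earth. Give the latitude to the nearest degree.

The great circle lies in the plane with unit normal n̂ = (p₁ × p₂)/|p₁ × p₂|.
Here n̂_z ≈ -0.397; the vertex latitude is φ_max = arccos|n̂_z| ≈ 66.6°.
Check via Clairaut: cos φ_max = |cos φ₁| · sin C = cos(35.7°)·sin(29.3°) ≈ 0.397, again giving ≈ 66.6°.

≈ 67°N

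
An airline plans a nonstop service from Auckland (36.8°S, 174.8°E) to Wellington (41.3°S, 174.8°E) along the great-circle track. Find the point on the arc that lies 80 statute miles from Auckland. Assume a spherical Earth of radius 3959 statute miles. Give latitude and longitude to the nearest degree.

Write both endpoints as unit vectors p₁, p₂ with components (cos φ cos λ, cos φ sin λ, sin φ).
The central angle between the endpoints is δ = arccos(p₁·p₂) ≈ 0.079 rad (4.5°). The total great-circle distance is δ·R ≈ 0.079 × 3959 ≈ 311 mi, so the target fraction is f = 80/311 ≈ 0.257.
Interpolate at f ≈ 0.257 with slerp weights a = sin((1−f)δ)/sin δ ≈ 0.743, b = sin(fδ)/sin δ ≈ 0.258.
p = a·p₁ + b·p₂ ≈ (-0.785, 0.071, -0.615); φ = arcsin(p_z) ≈ -37.96°, λ = atan2(p_y, p_x) ≈ 174.80°.

≈ (38°S, 175°E)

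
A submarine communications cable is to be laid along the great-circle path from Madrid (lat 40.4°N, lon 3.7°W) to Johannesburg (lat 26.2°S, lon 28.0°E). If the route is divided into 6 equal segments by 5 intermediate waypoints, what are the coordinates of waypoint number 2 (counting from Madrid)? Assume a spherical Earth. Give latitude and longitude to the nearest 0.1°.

≈ lat 18.6°N, lon 8.7°E

From cos δ = sin φ₁ sin φ₂ + cos φ₁ cos φ₂ cos Δλ, the central angle is δ ≈ 1.271 rad (72.8°).
Interpolate at f = 2/6 with slerp weights a = sin((1−f)δ)/sin δ ≈ 0.785, b = sin(fδ)/sin δ ≈ 0.430.
p = a·p₁ + b·p₂ ≈ (0.937, 0.143, 0.318); φ = arcsin(p_z) ≈ 18.57°, λ = atan2(p_y, p_x) ≈ 8.66°.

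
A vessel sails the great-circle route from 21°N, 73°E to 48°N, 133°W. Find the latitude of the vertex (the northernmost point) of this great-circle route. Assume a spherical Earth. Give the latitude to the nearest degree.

The great circle lies in the plane with unit normal n̂ = (p₁ × p₂)/|p₁ × p₂|.
Here n̂_z ≈ +0.287; the vertex latitude is φ_max = arccos|n̂_z| ≈ 73.3°.
Check via Clairaut: cos φ_max = |cos φ₁| · sin C = cos(21.0°)·sin(17.9°) ≈ 0.287, again giving ≈ 73.3°.

≈ 73°N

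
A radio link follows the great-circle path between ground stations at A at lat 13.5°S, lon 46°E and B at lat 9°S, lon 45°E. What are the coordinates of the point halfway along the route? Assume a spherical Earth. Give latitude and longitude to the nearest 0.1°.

Write both endpoints as unit vectors p₁, p₂ with components (cos φ cos λ, cos φ sin λ, sin φ).
The central angle between the endpoints is δ = arccos(p₁·p₂) ≈ 0.080 rad (4.6°).
Interpolate at f = 1/2 with slerp weights a = sin((1−f)δ)/sin δ ≈ 0.500, b = sin(fδ)/sin δ ≈ 0.500.
p = a·p₁ + b·p₂ ≈ (0.687, 0.699, -0.195); φ = arcsin(p_z) ≈ -11.25°, λ = atan2(p_y, p_x) ≈ 45.50°.

≈ lat 11.3°S, lon 45.5°E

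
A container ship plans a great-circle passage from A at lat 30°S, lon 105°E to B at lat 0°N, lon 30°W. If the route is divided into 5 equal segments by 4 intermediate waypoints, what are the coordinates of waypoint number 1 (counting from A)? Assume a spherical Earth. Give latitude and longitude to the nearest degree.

≈ lat 38°S, lon 76°E

The haversine formula gives a central angle δ ≈ 2.230 rad (127.8°) between the endpoints.
Interpolate at f = 1/5 with slerp weights a = sin((1−f)δ)/sin δ ≈ 1.236, b = sin(fδ)/sin δ ≈ 0.546.
p = a·p₁ + b·p₂ ≈ (0.195, 0.761, -0.618); φ = arcsin(p_z) ≈ -38.18°, λ = atan2(p_y, p_x) ≈ 75.61°.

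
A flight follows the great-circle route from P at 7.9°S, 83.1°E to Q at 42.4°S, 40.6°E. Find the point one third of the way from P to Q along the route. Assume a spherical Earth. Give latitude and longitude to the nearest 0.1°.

The haversine formula gives a central angle δ ≈ 0.887 rad (50.8°) between the endpoints.
Interpolate at f = 1/3 with slerp weights a = sin((1−f)δ)/sin δ ≈ 0.719, b = sin(fδ)/sin δ ≈ 0.376.
p = a·p₁ + b·p₂ ≈ (0.296, 0.888, -0.352); φ = arcsin(p_z) ≈ -20.63°, λ = atan2(p_y, p_x) ≈ 71.54°.

≈ 20.6°S, 71.5°E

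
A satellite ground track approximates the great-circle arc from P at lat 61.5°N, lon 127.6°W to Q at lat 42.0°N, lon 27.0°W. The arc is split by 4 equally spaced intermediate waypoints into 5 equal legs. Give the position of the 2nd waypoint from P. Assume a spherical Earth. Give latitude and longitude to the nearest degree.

From cos δ = sin φ₁ sin φ₂ + cos φ₁ cos φ₂ cos Δλ, the central angle is δ ≈ 1.021 rad (58.5°).
Interpolate at f = 2/5 with slerp weights a = sin((1−f)δ)/sin δ ≈ 0.674, b = sin(fδ)/sin δ ≈ 0.466.
p = a·p₁ + b·p₂ ≈ (0.112, -0.412, 0.904); φ = arcsin(p_z) ≈ 64.72°, λ = atan2(p_y, p_x) ≈ -74.79°.

≈ lat 65°N, lon 75°W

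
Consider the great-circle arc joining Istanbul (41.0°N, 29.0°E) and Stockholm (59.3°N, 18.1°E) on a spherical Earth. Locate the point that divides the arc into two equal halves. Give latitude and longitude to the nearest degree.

≈ 50°N, 25°E

From cos δ = sin φ₁ sin φ₂ + cos φ₁ cos φ₂ cos Δλ, the central angle is δ ≈ 0.341 rad (19.5°).
Interpolate at f = 1/2 with slerp weights a = sin((1−f)δ)/sin δ ≈ 0.507, b = sin(fδ)/sin δ ≈ 0.507.
p = a·p₁ + b·p₂ ≈ (0.581, 0.266, 0.769); φ = arcsin(p_z) ≈ 50.27°, λ = atan2(p_y, p_x) ≈ 24.60°.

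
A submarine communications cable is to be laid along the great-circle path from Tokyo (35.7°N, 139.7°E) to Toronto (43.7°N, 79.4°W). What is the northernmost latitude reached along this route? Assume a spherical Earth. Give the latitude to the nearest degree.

The great circle lies in the plane with unit normal n̂ = (p₁ × p₂)/|p₁ × p₂|.
Here n̂_z ≈ +0.371; the vertex latitude is φ_max = arccos|n̂_z| ≈ 68.2°.

≈ 68°N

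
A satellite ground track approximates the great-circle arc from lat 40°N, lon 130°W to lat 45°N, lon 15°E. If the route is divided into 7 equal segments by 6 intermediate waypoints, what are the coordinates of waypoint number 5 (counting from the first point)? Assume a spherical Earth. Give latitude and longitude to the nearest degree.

≈ lat 66°N, lon 12°W

Convert each endpoint to a unit vector on the sphere (x = cos φ cos λ, y = cos φ sin λ, z = sin φ).
The central angle between the endpoints is δ = arccos(p₁·p₂) ≈ 1.560 rad (89.4°).
Interpolate at f = 5/7 with slerp weights a = sin((1−f)δ)/sin δ ≈ 0.431, b = sin(fδ)/sin δ ≈ 0.898.
p = a·p₁ + b·p₂ ≈ (0.401, -0.089, 0.912); φ = arcsin(p_z) ≈ 65.76°, λ = atan2(p_y, p_x) ≈ -12.48°.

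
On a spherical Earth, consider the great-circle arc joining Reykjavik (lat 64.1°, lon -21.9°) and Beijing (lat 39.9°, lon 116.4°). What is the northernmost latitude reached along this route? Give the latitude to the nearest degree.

≈ 76°

The great circle lies in the plane with unit normal n̂ = (p₁ × p₂)/|p₁ × p₂|.
Here n̂_z ≈ +0.236; the vertex latitude is φ_max = arccos|n̂_z| ≈ 76.4°.
Check via Clairaut: cos φ_max = |cos φ₁| · sin C = cos(64.1°)·sin(32.7°) ≈ 0.236, again giving ≈ 76.4°.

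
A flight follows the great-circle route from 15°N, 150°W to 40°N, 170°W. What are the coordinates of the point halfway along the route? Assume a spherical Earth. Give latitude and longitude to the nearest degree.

Convert each endpoint to a unit vector on the sphere (x = cos φ cos λ, y = cos φ sin λ, z = sin φ).
The central angle between the endpoints is δ = arccos(p₁·p₂) ≈ 0.532 rad (30.5°).
Interpolate at f = 1/2 with slerp weights a = sin((1−f)δ)/sin δ ≈ 0.518, b = sin(fδ)/sin δ ≈ 0.518.
p = a·p₁ + b·p₂ ≈ (-0.824, -0.319, 0.467); φ = arcsin(p_z) ≈ 27.86°, λ = atan2(p_y, p_x) ≈ -158.83°.

≈ 28°N, 159°W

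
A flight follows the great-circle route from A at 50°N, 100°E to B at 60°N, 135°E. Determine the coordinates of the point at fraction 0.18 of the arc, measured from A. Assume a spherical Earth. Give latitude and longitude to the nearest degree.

≈ 52°N, 105°E

Convert each endpoint to a unit vector on the sphere (x = cos φ cos λ, y = cos φ sin λ, z = sin φ).
The central angle between the endpoints is δ = arccos(p₁·p₂) ≈ 0.385 rad (22.1°).
Interpolate at f = 0.18 with slerp weights a = sin((1−f)δ)/sin δ ≈ 0.827, b = sin(fδ)/sin δ ≈ 0.184.
p = a·p₁ + b·p₂ ≈ (-0.157, 0.589, 0.793); φ = arcsin(p_z) ≈ 52.47°, λ = atan2(p_y, p_x) ≈ 104.98°.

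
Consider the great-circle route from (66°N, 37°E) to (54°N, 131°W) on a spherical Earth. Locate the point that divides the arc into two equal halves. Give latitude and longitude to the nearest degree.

≈ (83°N, 107°W)

From cos δ = sin φ₁ sin φ₂ + cos φ₁ cos φ₂ cos Δλ, the central angle is δ ≈ 1.041 rad (59.7°).
Interpolate at f = 1/2 with slerp weights a = sin((1−f)δ)/sin δ ≈ 0.576, b = sin(fδ)/sin δ ≈ 0.576.
p = a·p₁ + b·p₂ ≈ (-0.035, -0.115, 0.993); φ = arcsin(p_z) ≈ 83.12°, λ = atan2(p_y, p_x) ≈ -107.00°.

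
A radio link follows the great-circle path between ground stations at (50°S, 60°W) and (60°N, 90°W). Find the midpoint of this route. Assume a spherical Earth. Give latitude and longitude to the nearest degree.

Write both endpoints as unit vectors p₁, p₂ with components (cos φ cos λ, cos φ sin λ, sin φ).
The central angle between the endpoints is δ = arccos(p₁·p₂) ≈ 1.966 rad (112.6°).
Interpolate at f = 1/2 with slerp weights a = sin((1−f)δ)/sin δ ≈ 0.902, b = sin(fδ)/sin δ ≈ 0.902.
p = a·p₁ + b·p₂ ≈ (0.290, -0.953, 0.090); φ = arcsin(p_z) ≈ 5.17°, λ = atan2(p_y, p_x) ≈ -73.08°.

≈ (5°N, 73°W)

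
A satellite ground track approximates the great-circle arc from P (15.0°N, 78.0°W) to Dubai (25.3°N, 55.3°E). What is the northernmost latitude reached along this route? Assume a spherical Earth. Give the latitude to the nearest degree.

The great circle lies in the plane with unit normal n̂ = (p₁ × p₂)/|p₁ × p₂|.
Here n̂_z ≈ +0.728; the vertex latitude is φ_max = arccos|n̂_z| ≈ 43.3°.
Check via Clairaut: cos φ_max = |cos φ₁| · sin C = cos(15.0°)·sin(48.9°) ≈ 0.728, again giving ≈ 43.3°.

≈ 43°N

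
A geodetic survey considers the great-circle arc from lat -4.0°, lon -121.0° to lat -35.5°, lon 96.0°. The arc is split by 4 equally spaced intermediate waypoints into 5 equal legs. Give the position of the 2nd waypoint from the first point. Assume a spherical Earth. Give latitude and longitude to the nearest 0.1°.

≈ lat -40.8°, lon -160.3°

Write both endpoints as unit vectors p₁, p₂ with components (cos φ cos λ, cos φ sin λ, sin φ).
The central angle between the endpoints is δ = arccos(p₁·p₂) ≈ 2.224 rad (127.5°).
Interpolate at f = 2/5 with slerp weights a = sin((1−f)δ)/sin δ ≈ 1.225, b = sin(fδ)/sin δ ≈ 0.979.
p = a·p₁ + b·p₂ ≈ (-0.713, -0.255, -0.654); φ = arcsin(p_z) ≈ -40.82°, λ = atan2(p_y, p_x) ≈ -160.32°.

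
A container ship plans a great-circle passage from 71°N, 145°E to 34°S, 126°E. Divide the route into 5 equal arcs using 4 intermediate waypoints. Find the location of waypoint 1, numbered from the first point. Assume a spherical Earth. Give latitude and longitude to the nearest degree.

≈ 50°N, 136°E

Write both endpoints as unit vectors p₁, p₂ with components (cos φ cos λ, cos φ sin λ, sin φ).
The central angle between the endpoints is δ = arccos(p₁·p₂) ≈ 1.848 rad (105.9°).
Interpolate at f = 1/5 with slerp weights a = sin((1−f)δ)/sin δ ≈ 1.035, b = sin(fδ)/sin δ ≈ 0.376.
p = a·p₁ + b·p₂ ≈ (-0.459, 0.445, 0.769); φ = arcsin(p_z) ≈ 50.25°, λ = atan2(p_y, p_x) ≈ 135.88°.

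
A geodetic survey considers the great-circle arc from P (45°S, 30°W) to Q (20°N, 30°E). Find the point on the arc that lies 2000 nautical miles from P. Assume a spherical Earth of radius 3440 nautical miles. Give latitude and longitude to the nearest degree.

Convert each endpoint to a unit vector on the sphere (x = cos φ cos λ, y = cos φ sin λ, z = sin φ).
The central angle between the endpoints is δ = arccos(p₁·p₂) ≈ 1.480 rad (84.8°). The total great-circle distance is δ·R ≈ 1.480 × 3440 ≈ 5092 nmi, so the target fraction is f = 2000/5092 ≈ 0.393.
Interpolate at f ≈ 0.393 with slerp weights a = sin((1−f)δ)/sin δ ≈ 0.786, b = sin(fδ)/sin δ ≈ 0.551.
p = a·p₁ + b·p₂ ≈ (0.930, -0.019, -0.367); φ = arcsin(p_z) ≈ -21.54°, λ = atan2(p_y, p_x) ≈ -1.15°.

≈ (22°S, 1°W)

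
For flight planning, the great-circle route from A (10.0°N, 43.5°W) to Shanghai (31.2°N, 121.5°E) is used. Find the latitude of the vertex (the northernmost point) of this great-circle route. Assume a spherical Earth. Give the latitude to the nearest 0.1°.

The great circle lies in the plane with unit normal n̂ = (p₁ × p₂)/|p₁ × p₂|.
Here n̂_z ≈ +0.316; the vertex latitude is φ_max = arccos|n̂_z| ≈ 71.6°.

≈ 71.6°N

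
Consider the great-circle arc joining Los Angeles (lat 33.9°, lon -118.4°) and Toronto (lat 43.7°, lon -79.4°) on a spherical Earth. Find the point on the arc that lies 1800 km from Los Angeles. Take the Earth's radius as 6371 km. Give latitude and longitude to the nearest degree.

≈ lat 41°, lon -100°

From cos δ = sin φ₁ sin φ₂ + cos φ₁ cos φ₂ cos Δλ, the central angle is δ ≈ 0.552 rad (31.6°). The total great-circle distance is δ·R ≈ 0.552 × 6371 ≈ 3514 km, so the target fraction is f = 1800/3514 ≈ 0.512.
Interpolate at f ≈ 0.512 with slerp weights a = sin((1−f)δ)/sin δ ≈ 0.507, b = sin(fδ)/sin δ ≈ 0.532.
p = a·p₁ + b·p₂ ≈ (-0.130, -0.748, 0.650); φ = arcsin(p_z) ≈ 40.58°, λ = atan2(p_y, p_x) ≈ -99.82°.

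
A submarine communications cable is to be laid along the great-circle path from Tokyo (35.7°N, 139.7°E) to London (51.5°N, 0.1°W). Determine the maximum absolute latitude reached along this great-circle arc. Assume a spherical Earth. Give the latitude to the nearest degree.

≈ 71°N

The great circle lies in the plane with unit normal n̂ = (p₁ × p₂)/|p₁ × p₂|.
Here n̂_z ≈ -0.327; the vertex latitude is φ_max = arccos|n̂_z| ≈ 70.9°.
Check via Clairaut: cos φ_max = |cos φ₁| · sin C = cos(35.7°)·sin(23.8°) ≈ 0.327, again giving ≈ 70.9°.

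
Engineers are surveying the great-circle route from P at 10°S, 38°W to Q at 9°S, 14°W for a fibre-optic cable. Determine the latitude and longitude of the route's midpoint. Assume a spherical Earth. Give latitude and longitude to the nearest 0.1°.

The haversine formula gives a central angle δ ≈ 0.413 rad (23.7°) between the endpoints.
Interpolate at f = 1/2 with slerp weights a = sin((1−f)δ)/sin δ ≈ 0.511, b = sin(fδ)/sin δ ≈ 0.511.
p = a·p₁ + b·p₂ ≈ (0.886, -0.432, -0.169); φ = arcsin(p_z) ≈ -9.71°, λ = atan2(p_y, p_x) ≈ -25.98°.

≈ 9.7°S, 26.0°W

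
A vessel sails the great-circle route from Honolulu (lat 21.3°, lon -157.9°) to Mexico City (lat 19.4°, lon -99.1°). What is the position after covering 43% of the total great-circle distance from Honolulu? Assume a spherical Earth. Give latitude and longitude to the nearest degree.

≈ lat 23°, lon -132°

Convert each endpoint to a unit vector on the sphere (x = cos φ cos λ, y = cos φ sin λ, z = sin φ).
The central angle between the endpoints is δ = arccos(p₁·p₂) ≈ 0.957 rad (54.8°).
Interpolate at f = 0.43 with slerp weights a = sin((1−f)δ)/sin δ ≈ 0.635, b = sin(fδ)/sin δ ≈ 0.489.
p = a·p₁ + b·p₂ ≈ (-0.621, -0.678, 0.393); φ = arcsin(p_z) ≈ 23.15°, λ = atan2(p_y, p_x) ≈ -132.47°.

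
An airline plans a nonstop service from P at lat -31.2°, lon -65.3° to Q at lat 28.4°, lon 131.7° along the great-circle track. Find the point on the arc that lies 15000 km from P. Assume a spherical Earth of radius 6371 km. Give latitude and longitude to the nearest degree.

≈ lat 17°, lon 162°

From cos δ = sin φ₁ sin φ₂ + cos φ₁ cos φ₂ cos Δλ, the central angle is δ ≈ 2.880 rad (165.0°). The total great-circle distance is δ·R ≈ 2.880 × 6371 ≈ 18347 km, so the target fraction is f = 15000/18347 ≈ 0.818.
Interpolate at f ≈ 0.818 with slerp weights a = sin((1−f)δ)/sin δ ≈ 1.938, b = sin(fδ)/sin δ ≈ 2.737.
p = a·p₁ + b·p₂ ≈ (-0.909, 0.292, 0.298); φ = arcsin(p_z) ≈ 17.33°, λ = atan2(p_y, p_x) ≈ 162.21°.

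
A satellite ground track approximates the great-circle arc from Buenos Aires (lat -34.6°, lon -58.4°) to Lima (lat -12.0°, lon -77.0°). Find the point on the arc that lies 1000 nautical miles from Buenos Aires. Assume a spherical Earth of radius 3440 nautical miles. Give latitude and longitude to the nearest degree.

From cos δ = sin φ₁ sin φ₂ + cos φ₁ cos φ₂ cos Δλ, the central angle is δ ≈ 0.492 rad (28.2°). The total great-circle distance is δ·R ≈ 0.492 × 3440 ≈ 1694 nmi, so the target fraction is f = 1000/1694 ≈ 0.590.
Interpolate at f ≈ 0.590 with slerp weights a = sin((1−f)δ)/sin δ ≈ 0.424, b = sin(fδ)/sin δ ≈ 0.606.
p = a·p₁ + b·p₂ ≈ (0.316, -0.875, -0.367); φ = arcsin(p_z) ≈ -21.51°, λ = atan2(p_y, p_x) ≈ -70.13°.

≈ lat -22°, lon -70°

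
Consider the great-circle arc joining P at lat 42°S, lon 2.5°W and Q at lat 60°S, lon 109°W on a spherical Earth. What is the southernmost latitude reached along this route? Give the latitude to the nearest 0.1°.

≈ 66.1°S

The great circle lies in the plane with unit normal n̂ = (p₁ × p₂)/|p₁ × p₂|.
Here n̂_z ≈ -0.405; the vertex latitude is φ_max = arccos|n̂_z| ≈ 66.1°.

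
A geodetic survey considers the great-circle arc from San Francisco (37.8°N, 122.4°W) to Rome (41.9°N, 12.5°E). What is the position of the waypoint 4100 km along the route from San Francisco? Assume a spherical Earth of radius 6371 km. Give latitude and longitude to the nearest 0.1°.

Convert each endpoint to a unit vector on the sphere (x = cos φ cos λ, y = cos φ sin λ, z = sin φ).
The central angle between the endpoints is δ = arccos(p₁·p₂) ≈ 1.577 rad (90.3°). The total great-circle distance is δ·R ≈ 1.577 × 6371 ≈ 10045 km, so the target fraction is f = 4100/10045 ≈ 0.408.
Interpolate at f ≈ 0.408 with slerp weights a = sin((1−f)δ)/sin δ ≈ 0.803, b = sin(fδ)/sin δ ≈ 0.600.
p = a·p₁ + b·p₂ ≈ (0.096, -0.439, 0.893); φ = arcsin(p_z) ≈ 63.28°, λ = atan2(p_y, p_x) ≈ -77.69°.

≈ 63.3°N, 77.7°W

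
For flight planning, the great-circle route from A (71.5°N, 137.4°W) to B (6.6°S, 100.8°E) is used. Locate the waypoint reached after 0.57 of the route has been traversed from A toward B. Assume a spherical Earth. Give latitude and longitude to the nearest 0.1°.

Write both endpoints as unit vectors p₁, p₂ with components (cos φ cos λ, cos φ sin λ, sin φ).
The central angle between the endpoints is δ = arccos(p₁·p₂) ≈ 1.849 rad (106.0°).
Interpolate at f = 0.57 with slerp weights a = sin((1−f)δ)/sin δ ≈ 0.743, b = sin(fδ)/sin δ ≈ 0.904.
p = a·p₁ + b·p₂ ≈ (-0.342, 0.723, 0.600); φ = arcsin(p_z) ≈ 36.90°, λ = atan2(p_y, p_x) ≈ 115.30°.

≈ (36.9°N, 115.3°E)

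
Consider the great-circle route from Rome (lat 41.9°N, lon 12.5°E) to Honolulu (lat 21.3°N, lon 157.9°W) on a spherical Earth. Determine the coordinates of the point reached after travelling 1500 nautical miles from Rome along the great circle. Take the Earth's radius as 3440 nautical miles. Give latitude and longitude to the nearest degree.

Convert each endpoint to a unit vector on the sphere (x = cos φ cos λ, y = cos φ sin λ, z = sin φ).
The central angle between the endpoints is δ = arccos(p₁·p₂) ≈ 2.028 rad (116.2°). The total great-circle distance is δ·R ≈ 2.028 × 3440 ≈ 6975 nmi, so the target fraction is f = 1500/6975 ≈ 0.215.
Interpolate at f ≈ 0.215 with slerp weights a = sin((1−f)δ)/sin δ ≈ 1.114, b = sin(fδ)/sin δ ≈ 0.471.
p = a·p₁ + b·p₂ ≈ (0.403, 0.015, 0.915); φ = arcsin(p_z) ≈ 66.20°, λ = atan2(p_y, p_x) ≈ 2.06°.

≈ lat 66°N, lon 2°E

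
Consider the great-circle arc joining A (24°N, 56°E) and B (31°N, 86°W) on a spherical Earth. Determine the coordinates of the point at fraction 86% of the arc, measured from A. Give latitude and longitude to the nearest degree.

From cos δ = sin φ₁ sin φ₂ + cos φ₁ cos φ₂ cos Δλ, the central angle is δ ≈ 1.991 rad (114.1°).
Interpolate at f = 0.86 with slerp weights a = sin((1−f)δ)/sin δ ≈ 0.301, b = sin(fδ)/sin δ ≈ 1.084.
p = a·p₁ + b·p₂ ≈ (0.219, -0.699, 0.681); φ = arcsin(p_z) ≈ 42.92°, λ = atan2(p_y, p_x) ≈ -72.62°.

≈ (43°N, 73°W)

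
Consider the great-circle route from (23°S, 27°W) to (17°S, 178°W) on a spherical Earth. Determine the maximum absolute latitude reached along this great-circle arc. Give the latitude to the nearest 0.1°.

≈ 55.6°S

The great circle lies in the plane with unit normal n̂ = (p₁ × p₂)/|p₁ × p₂|.
Here n̂_z ≈ -0.565; the vertex latitude is φ_max = arccos|n̂_z| ≈ 55.6°.
Check via Clairaut: cos φ_max = |cos φ₁| · sin C = cos(23.0°)·sin(142.1°) ≈ 0.565, again giving ≈ 55.6°.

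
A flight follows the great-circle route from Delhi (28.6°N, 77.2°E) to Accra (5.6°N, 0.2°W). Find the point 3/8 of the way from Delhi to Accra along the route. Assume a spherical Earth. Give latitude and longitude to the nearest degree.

The haversine formula gives a central angle δ ≈ 1.331 rad (76.3°) between the endpoints.
Interpolate at f = 3/8 with slerp weights a = sin((1−f)δ)/sin δ ≈ 0.761, b = sin(fδ)/sin δ ≈ 0.493.
p = a·p₁ + b·p₂ ≈ (0.638, 0.650, 0.412); φ = arcsin(p_z) ≈ 24.35°, λ = atan2(p_y, p_x) ≈ 45.51°.

≈ 24°N, 46°E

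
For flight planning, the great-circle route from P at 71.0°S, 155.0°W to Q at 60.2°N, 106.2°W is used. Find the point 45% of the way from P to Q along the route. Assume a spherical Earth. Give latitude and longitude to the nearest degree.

≈ 13°S, 126°W

Convert each endpoint to a unit vector on the sphere (x = cos φ cos λ, y = cos φ sin λ, z = sin φ).
The central angle between the endpoints is δ = arccos(p₁·p₂) ≈ 2.366 rad (135.6°).
Interpolate at f = 0.45 with slerp weights a = sin((1−f)δ)/sin δ ≈ 1.377, b = sin(fδ)/sin δ ≈ 1.249.
p = a·p₁ + b·p₂ ≈ (-0.579, -0.785, -0.218); φ = arcsin(p_z) ≈ -12.57°, λ = atan2(p_y, p_x) ≈ -126.41°.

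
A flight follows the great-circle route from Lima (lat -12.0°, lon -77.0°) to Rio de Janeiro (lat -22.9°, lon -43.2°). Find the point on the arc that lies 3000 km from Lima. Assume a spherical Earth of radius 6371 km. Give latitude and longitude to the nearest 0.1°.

The haversine formula gives a central angle δ ≈ 0.592 rad (33.9°) between the endpoints. The total great-circle distance is δ·R ≈ 0.592 × 6371 ≈ 3773 km, so the target fraction is f = 3000/3773 ≈ 0.795.
Interpolate at f ≈ 0.795 with slerp weights a = sin((1−f)δ)/sin δ ≈ 0.217, b = sin(fδ)/sin δ ≈ 0.813.
p = a·p₁ + b·p₂ ≈ (0.593, -0.719, -0.361); φ = arcsin(p_z) ≈ -21.18°, λ = atan2(p_y, p_x) ≈ -50.47°.

≈ lat -21.2°, lon -50.5°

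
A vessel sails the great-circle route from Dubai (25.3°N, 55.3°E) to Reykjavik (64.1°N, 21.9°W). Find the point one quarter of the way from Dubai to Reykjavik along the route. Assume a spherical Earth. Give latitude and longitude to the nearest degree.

≈ 39°N, 46°E

Write both endpoints as unit vectors p₁, p₂ with components (cos φ cos λ, cos φ sin λ, sin φ).
The central angle between the endpoints is δ = arccos(p₁·p₂) ≈ 1.079 rad (61.8°).
Interpolate at f = 1/4 with slerp weights a = sin((1−f)δ)/sin δ ≈ 0.821, b = sin(fδ)/sin δ ≈ 0.302.
p = a·p₁ + b·p₂ ≈ (0.545, 0.561, 0.623); φ = arcsin(p_z) ≈ 38.53°, λ = atan2(p_y, p_x) ≈ 45.82°.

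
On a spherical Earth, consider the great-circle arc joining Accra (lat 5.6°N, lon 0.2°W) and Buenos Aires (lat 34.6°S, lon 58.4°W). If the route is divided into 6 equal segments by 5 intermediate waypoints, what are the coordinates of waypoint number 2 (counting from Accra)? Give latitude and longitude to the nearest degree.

Write both endpoints as unit vectors p₁, p₂ with components (cos φ cos λ, cos φ sin λ, sin φ).
The central angle between the endpoints is δ = arccos(p₁·p₂) ≈ 1.185 rad (67.9°).
Interpolate at f = 2/6 with slerp weights a = sin((1−f)δ)/sin δ ≈ 0.767, b = sin(fδ)/sin δ ≈ 0.415.
p = a·p₁ + b·p₂ ≈ (0.942, -0.294, -0.161); φ = arcsin(p_z) ≈ -9.27°, λ = atan2(p_y, p_x) ≈ -17.32°.

≈ lat 9°S, lon 17°W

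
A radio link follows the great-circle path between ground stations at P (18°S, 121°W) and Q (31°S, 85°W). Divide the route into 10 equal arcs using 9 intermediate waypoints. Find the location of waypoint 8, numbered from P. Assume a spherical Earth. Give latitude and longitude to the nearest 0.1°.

Write both endpoints as unit vectors p₁, p₂ with components (cos φ cos λ, cos φ sin λ, sin φ).
The central angle between the endpoints is δ = arccos(p₁·p₂) ≈ 0.612 rad (35.0°).
Interpolate at f = 8/10 with slerp weights a = sin((1−f)δ)/sin δ ≈ 0.213, b = sin(fδ)/sin δ ≈ 0.819.
p = a·p₁ + b·p₂ ≈ (-0.043, -0.872, -0.487); φ = arcsin(p_z) ≈ -29.16°, λ = atan2(p_y, p_x) ≈ -92.82°.

≈ (29.2°S, 92.8°W)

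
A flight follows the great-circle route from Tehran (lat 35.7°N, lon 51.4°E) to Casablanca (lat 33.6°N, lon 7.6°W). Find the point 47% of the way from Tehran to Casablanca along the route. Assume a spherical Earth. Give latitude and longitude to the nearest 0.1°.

The haversine formula gives a central angle δ ≈ 0.835 rad (47.8°) between the endpoints.
Interpolate at f = 0.47 with slerp weights a = sin((1−f)δ)/sin δ ≈ 0.578, b = sin(fδ)/sin δ ≈ 0.516.
p = a·p₁ + b·p₂ ≈ (0.719, 0.310, 0.623); φ = arcsin(p_z) ≈ 38.51°, λ = atan2(p_y, p_x) ≈ 23.32°.

≈ lat 38.5°N, lon 23.3°E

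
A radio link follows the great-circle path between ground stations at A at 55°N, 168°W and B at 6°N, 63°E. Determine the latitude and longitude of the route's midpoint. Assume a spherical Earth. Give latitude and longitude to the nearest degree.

≈ 50°N, 98°E

The haversine formula gives a central angle δ ≈ 1.848 rad (105.9°) between the endpoints.
Interpolate at f = 1/2 with slerp weights a = sin((1−f)δ)/sin δ ≈ 0.830, b = sin(fδ)/sin δ ≈ 0.830.
p = a·p₁ + b·p₂ ≈ (-0.091, 0.636, 0.766); φ = arcsin(p_z) ≈ 50.01°, λ = atan2(p_y, p_x) ≈ 98.13°.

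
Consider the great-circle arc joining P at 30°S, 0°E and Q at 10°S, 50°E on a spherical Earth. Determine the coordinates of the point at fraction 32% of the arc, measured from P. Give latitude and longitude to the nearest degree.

≈ 25°S, 18°E

Convert each endpoint to a unit vector on the sphere (x = cos φ cos λ, y = cos φ sin λ, z = sin φ).
The central angle between the endpoints is δ = arccos(p₁·p₂) ≈ 0.883 rad (50.6°).
Interpolate at f = 0.32 with slerp weights a = sin((1−f)δ)/sin δ ≈ 0.731, b = sin(fδ)/sin δ ≈ 0.361.
p = a·p₁ + b·p₂ ≈ (0.862, 0.272, -0.428); φ = arcsin(p_z) ≈ -25.36°, λ = atan2(p_y, p_x) ≈ 17.53°.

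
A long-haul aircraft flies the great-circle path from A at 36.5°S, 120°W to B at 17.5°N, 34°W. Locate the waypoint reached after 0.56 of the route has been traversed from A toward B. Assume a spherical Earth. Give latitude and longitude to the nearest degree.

The haversine formula gives a central angle δ ≈ 1.697 rad (97.2°) between the endpoints.
Interpolate at f = 0.56 with slerp weights a = sin((1−f)δ)/sin δ ≈ 0.684, b = sin(fδ)/sin δ ≈ 0.820.
p = a·p₁ + b·p₂ ≈ (0.373, -0.914, -0.161); φ = arcsin(p_z) ≈ -9.24°, λ = atan2(p_y, p_x) ≈ -67.78°.

≈ 9°S, 68°W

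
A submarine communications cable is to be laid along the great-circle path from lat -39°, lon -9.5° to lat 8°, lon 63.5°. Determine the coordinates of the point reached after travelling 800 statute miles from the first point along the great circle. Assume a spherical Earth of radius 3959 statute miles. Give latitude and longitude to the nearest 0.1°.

Write both endpoints as unit vectors p₁, p₂ with components (cos φ cos λ, cos φ sin λ, sin φ).
The central angle between the endpoints is δ = arccos(p₁·p₂) ≈ 1.433 rad (82.1°). The total great-circle distance is δ·R ≈ 1.433 × 3959 ≈ 5673 mi, so the target fraction is f = 800/5673 ≈ 0.141.
Interpolate at f ≈ 0.141 with slerp weights a = sin((1−f)δ)/sin δ ≈ 0.952, b = sin(fδ)/sin δ ≈ 0.203.
p = a·p₁ + b·p₂ ≈ (0.819, 0.057, -0.571); φ = arcsin(p_z) ≈ -34.81°, λ = atan2(p_y, p_x) ≈ 4.01°.

≈ lat -34.8°, lon 4.0°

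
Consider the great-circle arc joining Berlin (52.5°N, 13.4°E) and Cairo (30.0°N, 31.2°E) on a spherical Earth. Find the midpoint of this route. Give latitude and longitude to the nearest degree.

From cos δ = sin φ₁ sin φ₂ + cos φ₁ cos φ₂ cos Δλ, the central angle is δ ≈ 0.454 rad (26.0°).
Interpolate at f = 1/2 with slerp weights a = sin((1−f)δ)/sin δ ≈ 0.513, b = sin(fδ)/sin δ ≈ 0.513.
p = a·p₁ + b·p₂ ≈ (0.684, 0.303, 0.664); φ = arcsin(p_z) ≈ 41.58°, λ = atan2(p_y, p_x) ≈ 23.86°.

≈ (42°N, 24°E)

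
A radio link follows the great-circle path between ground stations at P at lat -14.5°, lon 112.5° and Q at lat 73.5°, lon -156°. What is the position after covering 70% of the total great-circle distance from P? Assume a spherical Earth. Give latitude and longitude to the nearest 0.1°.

≈ lat 54.3°, lon 141.2°

Write both endpoints as unit vectors p₁, p₂ with components (cos φ cos λ, cos φ sin λ, sin φ).
The central angle between the endpoints is δ = arccos(p₁·p₂) ≈ 1.821 rad (104.3°).
Interpolate at f = 0.70 with slerp weights a = sin((1−f)δ)/sin δ ≈ 0.536, b = sin(fδ)/sin δ ≈ 0.987.
p = a·p₁ + b·p₂ ≈ (-0.455, 0.365, 0.812); φ = arcsin(p_z) ≈ 54.31°, λ = atan2(p_y, p_x) ≈ 141.21°.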